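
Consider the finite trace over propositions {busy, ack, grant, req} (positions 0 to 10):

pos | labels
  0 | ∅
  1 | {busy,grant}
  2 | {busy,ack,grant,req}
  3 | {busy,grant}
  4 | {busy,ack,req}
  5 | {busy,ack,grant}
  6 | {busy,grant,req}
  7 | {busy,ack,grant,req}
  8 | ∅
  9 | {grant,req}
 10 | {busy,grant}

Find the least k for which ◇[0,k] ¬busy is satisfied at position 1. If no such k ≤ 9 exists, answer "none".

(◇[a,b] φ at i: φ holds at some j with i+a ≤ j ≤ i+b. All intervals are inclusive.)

7

Scan j = 1,2,… for ¬busy:
  j=1: fails
  j=2: fails
  j=3: fails
  j=4: fails
  j=5: fails
  j=6: fails
  j=7: fails
  j=8: holds
First hit at j=8, so smallest k = 8-1 = 7.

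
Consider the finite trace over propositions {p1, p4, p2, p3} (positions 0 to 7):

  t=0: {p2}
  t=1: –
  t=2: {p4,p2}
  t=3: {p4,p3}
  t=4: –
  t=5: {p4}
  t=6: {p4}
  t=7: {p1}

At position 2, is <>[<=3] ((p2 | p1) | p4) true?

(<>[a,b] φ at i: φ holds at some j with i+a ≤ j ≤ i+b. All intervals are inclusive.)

Holds

Check ((p2 | p1) | p4) at each j in [2,5]:
  j=2: true
  j=3: true
  j=4: false
  j=5: true
Found at j=2 → formula holds.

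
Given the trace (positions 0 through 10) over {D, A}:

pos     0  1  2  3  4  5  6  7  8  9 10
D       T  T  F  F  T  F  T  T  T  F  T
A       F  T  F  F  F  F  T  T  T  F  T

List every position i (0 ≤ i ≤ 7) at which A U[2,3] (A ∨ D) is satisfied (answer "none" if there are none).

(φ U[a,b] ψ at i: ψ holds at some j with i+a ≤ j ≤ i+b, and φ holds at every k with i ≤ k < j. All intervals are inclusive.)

6

Evaluate at each i in [0,7]:
  i=0: ✗ (no rhs in [2,3])
  i=1: ✗ (lhs fails at k=2 before rhs at j=4)
  i=2: ✗ (lhs fails at k=2 before rhs at j=4)
  i=3: ✗ (lhs fails at k=3 before rhs at j=6)
  i=4: ✗ (lhs fails at k=4 before rhs at j=6)
  i=5: ✗ (lhs fails at k=5 before rhs at j=7)
  i=6: ✓ (rhs at j=8; lhs holds on [6,7])
  i=7: ✗ (lhs fails at k=9 before rhs at j=10)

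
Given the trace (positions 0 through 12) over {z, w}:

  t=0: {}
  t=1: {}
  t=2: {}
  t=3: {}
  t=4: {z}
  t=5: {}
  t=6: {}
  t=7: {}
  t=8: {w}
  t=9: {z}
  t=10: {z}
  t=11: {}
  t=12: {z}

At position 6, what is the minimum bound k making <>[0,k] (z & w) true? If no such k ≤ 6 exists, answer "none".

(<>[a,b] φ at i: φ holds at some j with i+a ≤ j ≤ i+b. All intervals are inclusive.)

Scan j = 6,7,… for (z & w):
  j=6: fails
  j=7: fails
  j=8: fails
  j=9: fails
  j=10: fails
  j=11: fails
  j=12: fails
No j in [6,12] satisfies it → none.

none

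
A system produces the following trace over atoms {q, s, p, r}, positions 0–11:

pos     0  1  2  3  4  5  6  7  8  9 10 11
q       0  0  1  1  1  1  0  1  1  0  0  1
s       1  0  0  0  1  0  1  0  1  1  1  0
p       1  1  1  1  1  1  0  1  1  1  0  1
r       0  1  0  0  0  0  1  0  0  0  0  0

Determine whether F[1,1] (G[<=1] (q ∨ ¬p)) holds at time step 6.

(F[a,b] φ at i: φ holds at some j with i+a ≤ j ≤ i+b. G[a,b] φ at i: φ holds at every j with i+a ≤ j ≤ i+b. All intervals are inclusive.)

Holds

Check G[<=1] (q ∨ ¬p) at each j in [7,7]:
  j=7: holds on [7,8]
Found at j=7 → formula holds.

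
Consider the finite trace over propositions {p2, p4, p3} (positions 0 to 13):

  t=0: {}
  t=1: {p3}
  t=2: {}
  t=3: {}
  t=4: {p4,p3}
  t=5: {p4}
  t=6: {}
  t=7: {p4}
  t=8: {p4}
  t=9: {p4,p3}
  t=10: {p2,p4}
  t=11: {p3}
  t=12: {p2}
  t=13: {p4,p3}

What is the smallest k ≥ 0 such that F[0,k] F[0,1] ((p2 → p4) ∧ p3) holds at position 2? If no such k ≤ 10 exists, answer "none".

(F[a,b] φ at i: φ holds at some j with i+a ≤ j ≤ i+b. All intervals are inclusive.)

Scan j = 2,3,… for F[0,1] ((p2 → p4) ∧ p3):
  j=2: fails
  j=3: holds
First hit at j=3, so smallest k = 3-2 = 1.

1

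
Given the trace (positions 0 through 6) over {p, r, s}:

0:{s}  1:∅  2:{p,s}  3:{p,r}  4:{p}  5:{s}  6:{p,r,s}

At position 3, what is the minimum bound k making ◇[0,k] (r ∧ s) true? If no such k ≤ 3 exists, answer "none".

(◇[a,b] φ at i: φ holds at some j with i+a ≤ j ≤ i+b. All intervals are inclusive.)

3

Scan j = 3,4,… for (r ∧ s):
  j=3: fails
  j=4: fails
  j=5: fails
  j=6: holds
First hit at j=6, so smallest k = 6-3 = 3.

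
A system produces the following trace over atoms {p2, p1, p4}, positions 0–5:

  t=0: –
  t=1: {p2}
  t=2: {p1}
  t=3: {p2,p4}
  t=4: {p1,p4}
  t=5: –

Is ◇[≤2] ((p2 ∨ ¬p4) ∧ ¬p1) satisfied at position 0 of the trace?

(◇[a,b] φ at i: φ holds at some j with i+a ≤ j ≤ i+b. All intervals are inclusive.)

True

Check ((p2 ∨ ¬p4) ∧ ¬p1) at each j in [0,2]:
  j=0: true
  j=1: true
  j=2: false
Found at j=0 → formula holds.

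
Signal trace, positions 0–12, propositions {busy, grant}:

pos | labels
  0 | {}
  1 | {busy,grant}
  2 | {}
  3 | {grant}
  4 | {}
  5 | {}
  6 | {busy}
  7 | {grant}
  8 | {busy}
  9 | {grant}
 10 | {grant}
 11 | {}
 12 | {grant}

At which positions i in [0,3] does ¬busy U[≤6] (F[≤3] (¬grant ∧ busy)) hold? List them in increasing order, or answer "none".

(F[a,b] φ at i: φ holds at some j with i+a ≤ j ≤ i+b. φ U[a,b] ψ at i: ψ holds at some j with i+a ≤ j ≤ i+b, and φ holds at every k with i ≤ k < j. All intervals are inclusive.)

Evaluate at each i in [0,3]:
  i=0: ✗ (lhs fails at k=1 before rhs at j=3)
  i=1: ✗ (lhs fails at k=1 before rhs at j=3)
  i=2: ✓ (rhs at j=3; lhs holds on [2,2])
  i=3: ✓ (rhs at j=3)

2, 3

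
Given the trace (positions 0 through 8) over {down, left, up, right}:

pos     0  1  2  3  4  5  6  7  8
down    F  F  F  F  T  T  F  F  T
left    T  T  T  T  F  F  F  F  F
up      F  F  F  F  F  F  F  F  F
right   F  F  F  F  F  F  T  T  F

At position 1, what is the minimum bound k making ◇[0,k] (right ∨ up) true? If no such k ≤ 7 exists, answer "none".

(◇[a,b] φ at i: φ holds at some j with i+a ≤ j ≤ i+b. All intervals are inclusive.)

5

Scan j = 1,2,… for (right ∨ up):
  j=1: fails
  j=2: fails
  j=3: fails
  j=4: fails
  j=5: fails
  j=6: holds
First hit at j=6, so smallest k = 6-1 = 5.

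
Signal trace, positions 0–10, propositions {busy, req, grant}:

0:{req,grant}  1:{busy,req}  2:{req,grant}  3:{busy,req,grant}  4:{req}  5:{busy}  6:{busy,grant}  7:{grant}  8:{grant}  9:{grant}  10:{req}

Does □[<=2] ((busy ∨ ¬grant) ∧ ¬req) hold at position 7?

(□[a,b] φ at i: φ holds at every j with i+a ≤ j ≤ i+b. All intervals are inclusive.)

No

Check ((busy ∨ ¬grant) ∧ ¬req) at every j in [7,9]:
  j=7: false
  j=8: false
  j=9: false
Fails at j=7 → formula fails.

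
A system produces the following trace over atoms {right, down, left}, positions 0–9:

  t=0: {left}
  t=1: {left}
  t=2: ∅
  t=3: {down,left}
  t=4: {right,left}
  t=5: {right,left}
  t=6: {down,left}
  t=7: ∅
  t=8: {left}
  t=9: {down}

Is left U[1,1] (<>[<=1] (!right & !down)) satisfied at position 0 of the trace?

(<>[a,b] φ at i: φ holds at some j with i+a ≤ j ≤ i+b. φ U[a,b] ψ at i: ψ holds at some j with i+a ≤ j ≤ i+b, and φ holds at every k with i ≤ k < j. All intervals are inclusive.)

Need some j in [1,1] with <>[<=1] (!right & !down), and left at every k in [0,j-1].
  j=1: <>[<=1] (!right & !down) holds; left holds at every k in [0,0] → satisfied.

Yes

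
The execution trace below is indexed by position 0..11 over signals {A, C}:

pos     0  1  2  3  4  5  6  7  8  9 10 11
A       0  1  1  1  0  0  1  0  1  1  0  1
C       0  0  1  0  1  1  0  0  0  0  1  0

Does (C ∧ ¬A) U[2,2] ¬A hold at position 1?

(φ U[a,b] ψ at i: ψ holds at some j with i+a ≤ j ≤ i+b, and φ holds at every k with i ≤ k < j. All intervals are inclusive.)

Need some j in [3,3] with ¬A, and (C ∧ ¬A) at every k in [1,j-1].
  j=3: ¬A false.
No j in the window works → until fails.

Does not hold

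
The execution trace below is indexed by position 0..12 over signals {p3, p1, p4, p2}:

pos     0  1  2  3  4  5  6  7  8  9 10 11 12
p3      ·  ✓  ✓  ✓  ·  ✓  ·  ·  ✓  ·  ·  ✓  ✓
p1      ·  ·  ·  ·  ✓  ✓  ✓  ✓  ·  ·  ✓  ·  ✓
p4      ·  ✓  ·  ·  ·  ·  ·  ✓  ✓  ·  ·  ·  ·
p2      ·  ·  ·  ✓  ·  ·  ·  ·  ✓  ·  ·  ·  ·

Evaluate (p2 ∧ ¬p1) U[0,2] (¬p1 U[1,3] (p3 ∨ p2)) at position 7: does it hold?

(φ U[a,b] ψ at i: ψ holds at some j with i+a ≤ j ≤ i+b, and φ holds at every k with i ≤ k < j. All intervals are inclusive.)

Need some j in [7,9] with (¬p1 U[1,3] (p3 ∨ p2)), and (p2 ∧ ¬p1) at every k in [7,j-1].
  j=7: (¬p1 U[1,3] (p3 ∨ p2)) — fails.
  j=8: (¬p1 U[1,3] (p3 ∨ p2)) — fails.
  j=9: (¬p1 U[1,3] (p3 ∨ p2)) — fails.
No j in the window works → until fails.

No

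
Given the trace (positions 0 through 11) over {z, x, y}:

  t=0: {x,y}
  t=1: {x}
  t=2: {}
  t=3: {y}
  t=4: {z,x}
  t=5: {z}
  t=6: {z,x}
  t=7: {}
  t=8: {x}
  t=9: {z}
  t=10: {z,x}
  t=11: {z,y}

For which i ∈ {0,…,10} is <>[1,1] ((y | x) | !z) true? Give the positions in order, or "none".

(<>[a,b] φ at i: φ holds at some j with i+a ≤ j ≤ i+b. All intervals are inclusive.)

Evaluate at each i in [0,10]:
  i=0: ✓ (witness j=1)
  i=1: ✓ (witness j=2)
  i=2: ✓ (witness j=3)
  i=3: ✓ (witness j=4)
  i=4: ✗ (none in [5,5])
  i=5: ✓ (witness j=6)
  i=6: ✓ (witness j=7)
  i=7: ✓ (witness j=8)
  i=8: ✗ (none in [9,9])
  i=9: ✓ (witness j=10)
  i=10: ✓ (witness j=11)

0, 1, 2, 3, 5, 6, 7, 9, 10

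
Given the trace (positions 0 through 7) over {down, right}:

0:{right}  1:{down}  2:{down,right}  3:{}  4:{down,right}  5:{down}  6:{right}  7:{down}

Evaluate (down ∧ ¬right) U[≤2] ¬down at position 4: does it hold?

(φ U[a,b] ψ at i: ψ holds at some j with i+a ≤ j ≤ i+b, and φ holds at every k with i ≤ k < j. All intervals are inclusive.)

Does not hold

Need some j in [4,6] with ¬down, and (down ∧ ¬right) at every k in [4,j-1].
  j=4: ¬down false.
  j=5: ¬down false.
  j=6: ¬down holds, but (down ∧ ¬right) fails at k=4 → not this j.
No j in the window works → until fails.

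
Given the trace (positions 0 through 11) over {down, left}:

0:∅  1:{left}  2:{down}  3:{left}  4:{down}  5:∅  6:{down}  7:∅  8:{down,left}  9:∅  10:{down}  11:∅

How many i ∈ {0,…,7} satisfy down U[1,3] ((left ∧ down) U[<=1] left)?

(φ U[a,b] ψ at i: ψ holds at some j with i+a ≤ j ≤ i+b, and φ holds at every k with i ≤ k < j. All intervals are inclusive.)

Evaluate at each i in [0,7]:
  i=0: ✗ (lhs fails at k=0 before rhs at j=1)
  i=1: ✗ (lhs fails at k=1 before rhs at j=3)
  i=2: ✓ (rhs at j=3; lhs holds on [2,2])
  i=3: ✗ (no rhs in [4,6])
  i=4: ✗ (no rhs in [5,7])
  i=5: ✗ (lhs fails at k=5 before rhs at j=8)
  i=6: ✗ (lhs fails at k=7 before rhs at j=8)
  i=7: ✗ (lhs fails at k=7 before rhs at j=8)
Positions where it holds: {2} → 1.

1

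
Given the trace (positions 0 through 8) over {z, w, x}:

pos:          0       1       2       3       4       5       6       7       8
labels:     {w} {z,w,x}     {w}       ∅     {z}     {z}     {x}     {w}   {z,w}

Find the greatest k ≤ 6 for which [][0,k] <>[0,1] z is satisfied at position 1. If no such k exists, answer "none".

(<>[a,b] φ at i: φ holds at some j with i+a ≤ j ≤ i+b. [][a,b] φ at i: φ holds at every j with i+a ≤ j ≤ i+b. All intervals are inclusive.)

0

<>[0,1] z must hold from j=1 onward; find where it first fails.
  j=1: holds
  j=2: fails
Holds on [1,1], so largest k = 0.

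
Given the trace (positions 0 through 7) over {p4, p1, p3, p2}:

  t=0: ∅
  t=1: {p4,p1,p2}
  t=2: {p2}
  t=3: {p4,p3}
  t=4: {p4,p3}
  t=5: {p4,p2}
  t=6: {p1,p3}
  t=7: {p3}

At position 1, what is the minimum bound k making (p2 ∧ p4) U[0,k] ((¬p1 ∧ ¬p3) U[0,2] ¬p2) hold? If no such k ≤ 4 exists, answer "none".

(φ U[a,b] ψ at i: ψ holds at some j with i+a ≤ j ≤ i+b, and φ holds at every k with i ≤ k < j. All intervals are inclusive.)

Need earliest j ≥ 1 with ((¬p1 ∧ ¬p3) U[0,2] ¬p2), and (p2 ∧ p4) at every k in [1,j-1].
  j=1: rhs fails.
  j=2: rhs holds; lhs holds on [1,1]. k = 1.

1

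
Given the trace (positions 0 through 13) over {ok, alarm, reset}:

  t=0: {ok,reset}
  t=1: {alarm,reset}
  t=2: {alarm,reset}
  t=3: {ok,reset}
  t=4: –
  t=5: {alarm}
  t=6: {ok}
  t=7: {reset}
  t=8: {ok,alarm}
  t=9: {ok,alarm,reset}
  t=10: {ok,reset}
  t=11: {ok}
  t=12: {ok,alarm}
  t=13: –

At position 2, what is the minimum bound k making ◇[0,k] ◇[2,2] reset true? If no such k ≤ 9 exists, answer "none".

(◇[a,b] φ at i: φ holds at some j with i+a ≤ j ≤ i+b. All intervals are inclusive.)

Scan j = 2,3,… for ◇[2,2] reset:
  j=2: fails
  j=3: fails
  j=4: fails
  j=5: holds
First hit at j=5, so smallest k = 5-2 = 3.

3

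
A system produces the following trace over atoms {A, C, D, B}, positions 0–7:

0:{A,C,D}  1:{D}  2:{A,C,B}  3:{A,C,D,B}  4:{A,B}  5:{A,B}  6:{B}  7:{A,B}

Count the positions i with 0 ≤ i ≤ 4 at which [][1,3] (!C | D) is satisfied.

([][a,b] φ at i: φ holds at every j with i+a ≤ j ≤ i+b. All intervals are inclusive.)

Evaluate at each i in [0,4]:
  i=0: ✗ (fails at j=2)
  i=1: ✗ (fails at j=2)
  i=2: ✓ (all of [3,5])
  i=3: ✓ (all of [4,6])
  i=4: ✓ (all of [5,7])
Positions where it holds: {2, 3, 4} → 3.

3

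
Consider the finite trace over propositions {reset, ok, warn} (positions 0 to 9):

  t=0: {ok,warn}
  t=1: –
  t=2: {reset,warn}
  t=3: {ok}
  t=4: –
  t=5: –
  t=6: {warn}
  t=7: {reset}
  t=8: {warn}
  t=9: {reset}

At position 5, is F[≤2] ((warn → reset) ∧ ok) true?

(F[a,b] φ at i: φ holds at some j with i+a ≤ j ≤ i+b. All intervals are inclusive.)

Check ((warn → reset) ∧ ok) at each j in [5,7]:
  j=5: false
  j=6: false
  j=7: false
No position in the window satisfies it → formula fails.

False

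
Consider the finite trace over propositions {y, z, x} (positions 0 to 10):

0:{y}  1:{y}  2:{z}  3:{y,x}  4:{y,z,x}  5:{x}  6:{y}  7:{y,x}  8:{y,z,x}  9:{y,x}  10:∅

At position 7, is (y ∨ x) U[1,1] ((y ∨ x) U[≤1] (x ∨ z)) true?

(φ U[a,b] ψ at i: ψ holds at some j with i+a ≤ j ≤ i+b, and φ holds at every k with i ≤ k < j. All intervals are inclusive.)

Yes

Need some j in [8,8] with ((y ∨ x) U[≤1] (x ∨ z)), and (y ∨ x) at every k in [7,j-1].
  j=8: ((y ∨ x) U[≤1] (x ∨ z)) holds; (y ∨ x) holds at every k in [7,7] → satisfied.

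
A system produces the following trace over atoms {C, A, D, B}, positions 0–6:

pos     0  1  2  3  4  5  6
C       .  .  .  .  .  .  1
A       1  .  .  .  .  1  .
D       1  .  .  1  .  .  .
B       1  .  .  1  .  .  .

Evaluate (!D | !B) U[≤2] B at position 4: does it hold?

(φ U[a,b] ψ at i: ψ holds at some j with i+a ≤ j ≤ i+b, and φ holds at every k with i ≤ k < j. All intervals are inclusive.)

No

Need some j in [4,6] with B, and (!D | !B) at every k in [4,j-1].
  j=4: B false.
  j=5: B false.
  j=6: B false.
No j in the window works → until fails.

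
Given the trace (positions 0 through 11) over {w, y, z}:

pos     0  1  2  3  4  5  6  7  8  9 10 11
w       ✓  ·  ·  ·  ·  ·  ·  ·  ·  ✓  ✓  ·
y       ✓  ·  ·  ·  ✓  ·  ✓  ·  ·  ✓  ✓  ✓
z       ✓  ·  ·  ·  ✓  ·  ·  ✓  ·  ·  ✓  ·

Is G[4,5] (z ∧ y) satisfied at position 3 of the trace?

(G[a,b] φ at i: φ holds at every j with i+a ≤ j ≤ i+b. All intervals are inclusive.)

No

Check (z ∧ y) at every j in [7,8]:
  j=7: false
  j=8: false
Fails at j=7 → formula fails.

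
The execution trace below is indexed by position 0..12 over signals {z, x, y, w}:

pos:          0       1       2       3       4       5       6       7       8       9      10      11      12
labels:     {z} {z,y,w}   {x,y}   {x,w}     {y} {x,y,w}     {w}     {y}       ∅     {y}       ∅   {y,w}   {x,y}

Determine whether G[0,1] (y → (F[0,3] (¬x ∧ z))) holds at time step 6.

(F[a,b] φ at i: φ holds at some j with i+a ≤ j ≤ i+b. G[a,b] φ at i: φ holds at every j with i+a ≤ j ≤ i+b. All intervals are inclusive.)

Does not hold

Check (y → (F[0,3] (¬x ∧ z))) at every j in [6,7]:
  j=6: antecedent false → ✓
  j=7: antecedent true; consequent fails (none in [7,10]) → ✗
Fails at j=7 → formula fails.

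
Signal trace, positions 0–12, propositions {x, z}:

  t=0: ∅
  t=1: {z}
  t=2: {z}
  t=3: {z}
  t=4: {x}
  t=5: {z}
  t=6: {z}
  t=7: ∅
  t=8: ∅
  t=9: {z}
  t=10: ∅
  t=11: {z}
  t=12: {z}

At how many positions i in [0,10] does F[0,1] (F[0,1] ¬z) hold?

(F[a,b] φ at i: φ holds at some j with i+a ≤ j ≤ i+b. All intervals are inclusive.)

Evaluate at each i in [0,10]:
  i=0: ✓ (witness j=0)
  i=1: ✗ (none in [1,2])
  i=2: ✓ (witness j=3)
  i=3: ✓ (witness j=3)
  i=4: ✓ (witness j=4)
  i=5: ✓ (witness j=6)
  i=6: ✓ (witness j=6)
  i=7: ✓ (witness j=7)
  i=8: ✓ (witness j=8)
  i=9: ✓ (witness j=9)
  i=10: ✓ (witness j=10)
Positions where it holds: {0, 2, 3, 4, 5, 6, 7, 8, 9, 10} → 10.

10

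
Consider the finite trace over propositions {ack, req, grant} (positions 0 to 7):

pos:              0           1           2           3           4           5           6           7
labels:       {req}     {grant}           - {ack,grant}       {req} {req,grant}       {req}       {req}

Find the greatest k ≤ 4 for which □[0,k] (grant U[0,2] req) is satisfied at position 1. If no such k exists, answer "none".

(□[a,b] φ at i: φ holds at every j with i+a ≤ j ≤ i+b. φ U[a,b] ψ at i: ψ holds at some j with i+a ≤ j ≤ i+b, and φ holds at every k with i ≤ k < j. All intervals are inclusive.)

(grant U[0,2] req) must hold from j=1 onward; find where it first fails.
  j=1: fails → no k works.

none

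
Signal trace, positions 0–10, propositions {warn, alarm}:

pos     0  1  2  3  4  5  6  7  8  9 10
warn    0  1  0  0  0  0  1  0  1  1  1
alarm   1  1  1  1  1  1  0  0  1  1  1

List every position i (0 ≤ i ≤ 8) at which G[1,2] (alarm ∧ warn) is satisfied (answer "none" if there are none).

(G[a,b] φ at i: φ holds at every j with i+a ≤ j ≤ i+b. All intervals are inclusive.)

7, 8

Evaluate at each i in [0,8]:
  i=0: ✗ (fails at j=2)
  i=1: ✗ (fails at j=2)
  i=2: ✗ (fails at j=3)
  i=3: ✗ (fails at j=4)
  i=4: ✗ (fails at j=5)
  i=5: ✗ (fails at j=6)
  i=6: ✗ (fails at j=7)
  i=7: ✓ (all of [8,9])
  i=8: ✓ (all of [9,10])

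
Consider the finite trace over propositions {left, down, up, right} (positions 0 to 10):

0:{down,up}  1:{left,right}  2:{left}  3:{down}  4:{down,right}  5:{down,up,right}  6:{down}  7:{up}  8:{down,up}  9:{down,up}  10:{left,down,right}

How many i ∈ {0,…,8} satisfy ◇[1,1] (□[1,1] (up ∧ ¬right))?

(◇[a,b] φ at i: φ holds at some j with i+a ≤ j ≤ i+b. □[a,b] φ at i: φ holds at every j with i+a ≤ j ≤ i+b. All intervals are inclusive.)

Evaluate at each i in [0,8]:
  i=0: ✗ (none in [1,1])
  i=1: ✗ (none in [2,2])
  i=2: ✗ (none in [3,3])
  i=3: ✗ (none in [4,4])
  i=4: ✗ (none in [5,5])
  i=5: ✓ (witness j=6)
  i=6: ✓ (witness j=7)
  i=7: ✓ (witness j=8)
  i=8: ✗ (none in [9,9])
Positions where it holds: {5, 6, 7} → 3.

3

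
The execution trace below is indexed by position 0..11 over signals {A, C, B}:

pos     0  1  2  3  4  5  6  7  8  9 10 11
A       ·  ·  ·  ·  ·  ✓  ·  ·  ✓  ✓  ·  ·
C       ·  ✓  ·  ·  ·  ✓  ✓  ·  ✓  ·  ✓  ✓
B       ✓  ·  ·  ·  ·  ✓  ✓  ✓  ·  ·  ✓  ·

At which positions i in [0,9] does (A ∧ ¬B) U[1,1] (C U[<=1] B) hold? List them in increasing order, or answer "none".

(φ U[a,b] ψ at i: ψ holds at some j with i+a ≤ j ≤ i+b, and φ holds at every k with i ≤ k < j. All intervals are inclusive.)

9

Evaluate at each i in [0,9]:
  i=0: ✗ (no rhs in [1,1])
  i=1: ✗ (no rhs in [2,2])
  i=2: ✗ (no rhs in [3,3])
  i=3: ✗ (no rhs in [4,4])
  i=4: ✗ (lhs fails at k=4 before rhs at j=5)
  i=5: ✗ (lhs fails at k=5 before rhs at j=6)
  i=6: ✗ (lhs fails at k=6 before rhs at j=7)
  i=7: ✗ (no rhs in [8,8])
  i=8: ✗ (no rhs in [9,9])
  i=9: ✓ (rhs at j=10; lhs holds on [9,9])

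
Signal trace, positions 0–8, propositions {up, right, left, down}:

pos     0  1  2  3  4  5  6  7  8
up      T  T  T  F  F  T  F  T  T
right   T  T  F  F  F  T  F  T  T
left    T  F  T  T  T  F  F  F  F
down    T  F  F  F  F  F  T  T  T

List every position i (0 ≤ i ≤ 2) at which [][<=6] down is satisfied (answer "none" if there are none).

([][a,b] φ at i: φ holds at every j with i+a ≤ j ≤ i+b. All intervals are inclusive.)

Evaluate at each i in [0,2]:
  i=0: ✗ (fails at j=1)
  i=1: ✗ (fails at j=1)
  i=2: ✗ (fails at j=2)

none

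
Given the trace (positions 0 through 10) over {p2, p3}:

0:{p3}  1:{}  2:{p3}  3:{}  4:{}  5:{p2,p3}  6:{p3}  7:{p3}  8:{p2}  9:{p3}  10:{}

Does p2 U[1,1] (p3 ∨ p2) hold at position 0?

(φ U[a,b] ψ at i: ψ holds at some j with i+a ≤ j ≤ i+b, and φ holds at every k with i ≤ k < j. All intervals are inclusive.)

Does not hold

Need some j in [1,1] with (p3 ∨ p2), and p2 at every k in [0,j-1].
  j=1: (p3 ∨ p2) false.
No j in the window works → until fails.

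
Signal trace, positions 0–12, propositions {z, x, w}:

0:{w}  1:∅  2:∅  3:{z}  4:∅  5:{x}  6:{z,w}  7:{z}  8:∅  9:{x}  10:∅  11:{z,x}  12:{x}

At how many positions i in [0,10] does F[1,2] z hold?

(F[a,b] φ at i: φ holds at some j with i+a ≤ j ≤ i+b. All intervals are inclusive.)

Evaluate at each i in [0,10]:
  i=0: ✗ (none in [1,2])
  i=1: ✓ (witness j=3)
  i=2: ✓ (witness j=3)
  i=3: ✗ (none in [4,5])
  i=4: ✓ (witness j=6)
  i=5: ✓ (witness j=6)
  i=6: ✓ (witness j=7)
  i=7: ✗ (none in [8,9])
  i=8: ✗ (none in [9,10])
  i=9: ✓ (witness j=11)
  i=10: ✓ (witness j=11)
Positions where it holds: {1, 2, 4, 5, 6, 9, 10} → 7.

7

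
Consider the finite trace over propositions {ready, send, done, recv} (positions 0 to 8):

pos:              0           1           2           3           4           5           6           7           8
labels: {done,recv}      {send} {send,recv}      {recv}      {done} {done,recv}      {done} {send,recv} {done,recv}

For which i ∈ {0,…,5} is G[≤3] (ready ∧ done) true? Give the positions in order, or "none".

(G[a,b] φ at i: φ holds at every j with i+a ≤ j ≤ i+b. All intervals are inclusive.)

Evaluate at each i in [0,5]:
  i=0: ✗ (fails at j=0)
  i=1: ✗ (fails at j=1)
  i=2: ✗ (fails at j=2)
  i=3: ✗ (fails at j=3)
  i=4: ✗ (fails at j=4)
  i=5: ✗ (fails at j=5)

none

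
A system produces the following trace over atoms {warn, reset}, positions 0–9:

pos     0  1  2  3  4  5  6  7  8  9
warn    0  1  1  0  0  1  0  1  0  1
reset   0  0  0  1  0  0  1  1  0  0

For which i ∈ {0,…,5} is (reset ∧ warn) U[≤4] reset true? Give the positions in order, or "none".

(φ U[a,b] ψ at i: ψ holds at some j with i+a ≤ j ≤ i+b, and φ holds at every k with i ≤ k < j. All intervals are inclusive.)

3

Evaluate at each i in [0,5]:
  i=0: ✗ (lhs fails at k=0 before rhs at j=3)
  i=1: ✗ (lhs fails at k=1 before rhs at j=3)
  i=2: ✗ (lhs fails at k=2 before rhs at j=3)
  i=3: ✓ (rhs at j=3)
  i=4: ✗ (lhs fails at k=4 before rhs at j=6)
  i=5: ✗ (lhs fails at k=5 before rhs at j=6)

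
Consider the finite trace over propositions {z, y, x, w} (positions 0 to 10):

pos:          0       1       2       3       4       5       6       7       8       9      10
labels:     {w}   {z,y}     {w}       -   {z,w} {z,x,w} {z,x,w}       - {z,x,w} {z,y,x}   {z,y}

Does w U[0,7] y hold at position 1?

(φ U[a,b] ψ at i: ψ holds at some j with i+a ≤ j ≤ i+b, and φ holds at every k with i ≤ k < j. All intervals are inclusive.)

Need some j in [1,8] with y, and w at every k in [1,j-1].
  j=1: y holds; no prefix to check → satisfied.

Yes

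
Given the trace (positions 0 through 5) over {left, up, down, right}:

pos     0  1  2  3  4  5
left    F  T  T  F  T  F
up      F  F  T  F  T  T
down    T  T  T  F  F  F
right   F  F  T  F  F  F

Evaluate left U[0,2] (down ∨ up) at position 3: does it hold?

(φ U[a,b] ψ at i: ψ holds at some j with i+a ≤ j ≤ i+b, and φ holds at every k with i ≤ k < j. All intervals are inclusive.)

Does not hold

Need some j in [3,5] with (down ∨ up), and left at every k in [3,j-1].
  j=3: (down ∨ up) false.
  j=4: (down ∨ up) holds, but left fails at k=3 → not this j.
  j=5: (down ∨ up) holds, but left fails at k=3 → not this j.
No j in the window works → until fails.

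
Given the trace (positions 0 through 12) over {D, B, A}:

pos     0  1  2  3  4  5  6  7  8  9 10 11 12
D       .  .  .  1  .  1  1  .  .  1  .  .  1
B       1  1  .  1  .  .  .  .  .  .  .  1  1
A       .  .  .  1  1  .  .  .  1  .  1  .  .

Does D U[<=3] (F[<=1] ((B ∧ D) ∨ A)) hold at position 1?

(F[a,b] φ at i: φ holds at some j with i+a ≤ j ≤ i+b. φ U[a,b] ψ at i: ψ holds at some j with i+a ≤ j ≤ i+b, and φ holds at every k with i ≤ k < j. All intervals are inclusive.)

No

Need some j in [1,4] with F[<=1] ((B ∧ D) ∨ A), and D at every k in [1,j-1].
  j=1: F[<=1] ((B ∧ D) ∨ A) — fails (none in [1,2]).
  j=2: F[<=1] ((B ∧ D) ∨ A) holds, but D fails at k=1 → not this j.
  j=3: F[<=1] ((B ∧ D) ∨ A) holds, but D fails at k=1 → not this j.
  j=4: F[<=1] ((B ∧ D) ∨ A) holds, but D fails at k=1 → not this j.
No j in the window works → until fails.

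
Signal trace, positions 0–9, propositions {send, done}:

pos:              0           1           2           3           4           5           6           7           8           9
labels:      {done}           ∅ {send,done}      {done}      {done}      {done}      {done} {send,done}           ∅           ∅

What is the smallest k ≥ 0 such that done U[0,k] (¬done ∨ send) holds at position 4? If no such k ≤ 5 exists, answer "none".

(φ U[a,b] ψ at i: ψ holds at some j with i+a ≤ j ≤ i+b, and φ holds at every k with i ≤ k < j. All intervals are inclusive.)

3

Need earliest j ≥ 4 with (¬done ∨ send), and done at every k in [4,j-1].
  j=4: rhs fails.
  j=5: rhs fails.
  j=6: rhs fails.
  j=7: rhs holds; lhs holds on [4,6]. k = 3.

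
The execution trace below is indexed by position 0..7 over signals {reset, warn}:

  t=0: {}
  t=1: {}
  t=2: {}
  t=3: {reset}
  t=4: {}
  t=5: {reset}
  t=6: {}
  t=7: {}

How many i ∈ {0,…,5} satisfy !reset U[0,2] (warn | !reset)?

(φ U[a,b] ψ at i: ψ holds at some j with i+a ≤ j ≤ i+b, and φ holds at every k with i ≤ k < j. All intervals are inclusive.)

4

Evaluate at each i in [0,5]:
  i=0: ✓ (rhs at j=0)
  i=1: ✓ (rhs at j=1)
  i=2: ✓ (rhs at j=2)
  i=3: ✗ (lhs fails at k=3 before rhs at j=4)
  i=4: ✓ (rhs at j=4)
  i=5: ✗ (lhs fails at k=5 before rhs at j=6)
Positions where it holds: {0, 1, 2, 4} → 4.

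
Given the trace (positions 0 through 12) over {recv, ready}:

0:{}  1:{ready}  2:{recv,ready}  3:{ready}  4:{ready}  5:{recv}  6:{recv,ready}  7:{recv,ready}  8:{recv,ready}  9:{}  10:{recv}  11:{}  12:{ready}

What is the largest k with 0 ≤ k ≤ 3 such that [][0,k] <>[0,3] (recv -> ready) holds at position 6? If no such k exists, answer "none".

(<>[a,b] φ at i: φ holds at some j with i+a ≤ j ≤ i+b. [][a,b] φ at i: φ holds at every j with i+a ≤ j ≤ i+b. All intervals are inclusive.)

<>[0,3] (recv -> ready) must hold from j=6 onward; find where it first fails.
  j=6: holds
  j=7: holds
  j=8: holds
  j=9: holds
Holds through j=9; largest k = 3.

3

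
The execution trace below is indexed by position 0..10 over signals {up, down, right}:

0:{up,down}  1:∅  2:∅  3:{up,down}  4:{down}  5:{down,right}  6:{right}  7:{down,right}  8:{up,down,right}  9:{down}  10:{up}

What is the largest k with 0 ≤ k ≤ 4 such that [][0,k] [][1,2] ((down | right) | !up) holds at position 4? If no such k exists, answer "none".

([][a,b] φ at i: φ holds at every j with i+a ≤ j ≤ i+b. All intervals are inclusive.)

[][1,2] ((down | right) | !up) must hold from j=4 onward; find where it first fails.
  j=4: holds
  j=5: holds
  j=6: holds
  j=7: holds
  j=8: fails
Holds on [4,7], so largest k = 3.

3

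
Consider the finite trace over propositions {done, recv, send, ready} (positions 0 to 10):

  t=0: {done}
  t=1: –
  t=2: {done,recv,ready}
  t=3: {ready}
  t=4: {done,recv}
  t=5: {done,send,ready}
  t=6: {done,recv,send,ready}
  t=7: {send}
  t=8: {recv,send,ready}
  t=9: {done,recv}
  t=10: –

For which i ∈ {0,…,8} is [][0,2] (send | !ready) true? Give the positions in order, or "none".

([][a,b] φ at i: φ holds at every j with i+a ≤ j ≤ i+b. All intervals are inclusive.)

Evaluate at each i in [0,8]:
  i=0: ✗ (fails at j=2)
  i=1: ✗ (fails at j=2)
  i=2: ✗ (fails at j=2)
  i=3: ✗ (fails at j=3)
  i=4: ✓ (all of [4,6])
  i=5: ✓ (all of [5,7])
  i=6: ✓ (all of [6,8])
  i=7: ✓ (all of [7,9])
  i=8: ✓ (all of [8,10])

4, 5, 6, 7, 8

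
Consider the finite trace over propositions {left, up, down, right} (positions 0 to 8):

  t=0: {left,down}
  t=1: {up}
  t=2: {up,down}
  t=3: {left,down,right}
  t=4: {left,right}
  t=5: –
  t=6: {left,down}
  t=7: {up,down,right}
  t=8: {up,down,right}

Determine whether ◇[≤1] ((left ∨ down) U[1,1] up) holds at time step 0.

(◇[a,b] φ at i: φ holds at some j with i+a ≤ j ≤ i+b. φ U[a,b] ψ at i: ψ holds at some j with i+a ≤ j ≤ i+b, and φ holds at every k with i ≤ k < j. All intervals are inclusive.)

Holds

Check ((left ∨ down) U[1,1] up) at each j in [0,1]:
  j=0: holds
  j=1: fails
Found at j=0 → formula holds.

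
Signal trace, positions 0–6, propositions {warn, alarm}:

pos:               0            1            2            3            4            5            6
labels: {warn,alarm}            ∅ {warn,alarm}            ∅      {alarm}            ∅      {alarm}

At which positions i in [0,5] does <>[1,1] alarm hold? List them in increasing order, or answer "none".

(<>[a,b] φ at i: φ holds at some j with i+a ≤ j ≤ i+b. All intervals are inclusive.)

1, 3, 5

Evaluate at each i in [0,5]:
  i=0: ✗ (none in [1,1])
  i=1: ✓ (witness j=2)
  i=2: ✗ (none in [3,3])
  i=3: ✓ (witness j=4)
  i=4: ✗ (none in [5,5])
  i=5: ✓ (witness j=6)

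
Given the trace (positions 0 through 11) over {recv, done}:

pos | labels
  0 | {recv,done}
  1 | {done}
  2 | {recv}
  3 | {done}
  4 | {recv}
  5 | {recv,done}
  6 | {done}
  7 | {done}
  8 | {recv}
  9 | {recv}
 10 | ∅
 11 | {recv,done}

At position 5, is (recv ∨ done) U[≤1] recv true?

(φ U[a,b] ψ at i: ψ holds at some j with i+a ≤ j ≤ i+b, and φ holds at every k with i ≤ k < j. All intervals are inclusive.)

Need some j in [5,6] with recv, and (recv ∨ done) at every k in [5,j-1].
  j=5: recv holds; no prefix to check → satisfied.

True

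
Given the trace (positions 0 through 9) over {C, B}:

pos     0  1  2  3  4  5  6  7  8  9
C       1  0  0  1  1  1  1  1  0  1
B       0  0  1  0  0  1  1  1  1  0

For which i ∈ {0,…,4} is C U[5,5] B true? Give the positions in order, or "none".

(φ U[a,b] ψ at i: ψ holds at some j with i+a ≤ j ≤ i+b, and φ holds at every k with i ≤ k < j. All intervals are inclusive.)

3

Evaluate at each i in [0,4]:
  i=0: ✗ (lhs fails at k=1 before rhs at j=5)
  i=1: ✗ (lhs fails at k=1 before rhs at j=6)
  i=2: ✗ (lhs fails at k=2 before rhs at j=7)
  i=3: ✓ (rhs at j=8; lhs holds on [3,7])
  i=4: ✗ (no rhs in [9,9])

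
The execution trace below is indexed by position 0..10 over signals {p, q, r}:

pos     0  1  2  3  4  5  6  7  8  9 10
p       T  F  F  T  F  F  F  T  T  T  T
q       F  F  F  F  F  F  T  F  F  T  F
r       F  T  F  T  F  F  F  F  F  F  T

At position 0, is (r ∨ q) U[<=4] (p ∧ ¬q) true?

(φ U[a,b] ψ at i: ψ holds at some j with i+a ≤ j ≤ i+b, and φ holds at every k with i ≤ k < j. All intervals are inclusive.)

Need some j in [0,4] with (p ∧ ¬q), and (r ∨ q) at every k in [0,j-1].
  j=0: (p ∧ ¬q) holds; no prefix to check → satisfied.

True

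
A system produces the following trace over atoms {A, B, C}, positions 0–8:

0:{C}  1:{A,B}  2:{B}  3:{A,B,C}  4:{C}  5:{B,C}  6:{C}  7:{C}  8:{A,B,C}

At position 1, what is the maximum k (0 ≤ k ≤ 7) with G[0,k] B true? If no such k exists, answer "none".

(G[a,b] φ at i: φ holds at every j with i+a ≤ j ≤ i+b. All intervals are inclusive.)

2

B must hold from j=1 onward; find where it first fails.
  j=1: holds
  j=2: holds
  j=3: holds
  j=4: fails
Holds on [1,3], so largest k = 2.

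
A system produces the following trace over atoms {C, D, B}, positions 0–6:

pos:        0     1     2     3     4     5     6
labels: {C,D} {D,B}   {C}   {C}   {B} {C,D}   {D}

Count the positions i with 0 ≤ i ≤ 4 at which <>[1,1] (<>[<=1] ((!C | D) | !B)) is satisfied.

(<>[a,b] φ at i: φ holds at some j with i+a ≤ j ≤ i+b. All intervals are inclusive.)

Evaluate at each i in [0,4]:
  i=0: ✓ (witness j=1)
  i=1: ✓ (witness j=2)
  i=2: ✓ (witness j=3)
  i=3: ✓ (witness j=4)
  i=4: ✓ (witness j=5)
Positions where it holds: {0, 1, 2, 3, 4} → 5.

5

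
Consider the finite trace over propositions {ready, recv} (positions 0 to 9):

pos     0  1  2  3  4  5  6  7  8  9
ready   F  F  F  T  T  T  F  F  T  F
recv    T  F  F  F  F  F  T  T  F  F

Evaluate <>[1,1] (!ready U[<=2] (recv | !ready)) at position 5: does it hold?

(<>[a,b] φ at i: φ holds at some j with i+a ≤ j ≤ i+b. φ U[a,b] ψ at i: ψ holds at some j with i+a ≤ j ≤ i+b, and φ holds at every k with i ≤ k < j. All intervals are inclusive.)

Check (!ready U[<=2] (recv | !ready)) at each j in [6,6]:
  j=6: holds
Found at j=6 → formula holds.

Yes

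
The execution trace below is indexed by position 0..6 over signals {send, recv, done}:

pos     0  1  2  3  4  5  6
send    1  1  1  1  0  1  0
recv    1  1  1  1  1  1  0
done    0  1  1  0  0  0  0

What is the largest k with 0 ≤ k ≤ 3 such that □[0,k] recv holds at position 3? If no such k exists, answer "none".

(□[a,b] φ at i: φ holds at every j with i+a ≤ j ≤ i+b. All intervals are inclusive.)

2

recv must hold from j=3 onward; find where it first fails.
  j=3: holds
  j=4: holds
  j=5: holds
  j=6: fails
Holds on [3,5], so largest k = 2.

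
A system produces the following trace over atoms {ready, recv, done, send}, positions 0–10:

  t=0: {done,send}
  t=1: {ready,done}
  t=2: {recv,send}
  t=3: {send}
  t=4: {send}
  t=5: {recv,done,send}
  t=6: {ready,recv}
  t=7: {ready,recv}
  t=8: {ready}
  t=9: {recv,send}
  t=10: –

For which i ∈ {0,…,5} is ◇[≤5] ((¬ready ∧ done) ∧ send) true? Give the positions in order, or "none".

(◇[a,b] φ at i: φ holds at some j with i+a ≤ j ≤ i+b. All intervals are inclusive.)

Evaluate at each i in [0,5]:
  i=0: ✓ (witness j=0)
  i=1: ✓ (witness j=5)
  i=2: ✓ (witness j=5)
  i=3: ✓ (witness j=5)
  i=4: ✓ (witness j=5)
  i=5: ✓ (witness j=5)

0, 1, 2, 3, 4, 5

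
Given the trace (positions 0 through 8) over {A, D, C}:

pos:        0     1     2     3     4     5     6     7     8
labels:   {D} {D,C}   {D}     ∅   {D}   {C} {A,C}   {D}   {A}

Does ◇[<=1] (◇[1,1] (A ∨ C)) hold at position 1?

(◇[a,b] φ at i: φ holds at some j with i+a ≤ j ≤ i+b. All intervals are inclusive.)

Check ◇[1,1] (A ∨ C) at each j in [1,2]:
  j=1: fails (none in [2,2])
  j=2: fails (none in [3,3])
No position in the window satisfies it → formula fails.

No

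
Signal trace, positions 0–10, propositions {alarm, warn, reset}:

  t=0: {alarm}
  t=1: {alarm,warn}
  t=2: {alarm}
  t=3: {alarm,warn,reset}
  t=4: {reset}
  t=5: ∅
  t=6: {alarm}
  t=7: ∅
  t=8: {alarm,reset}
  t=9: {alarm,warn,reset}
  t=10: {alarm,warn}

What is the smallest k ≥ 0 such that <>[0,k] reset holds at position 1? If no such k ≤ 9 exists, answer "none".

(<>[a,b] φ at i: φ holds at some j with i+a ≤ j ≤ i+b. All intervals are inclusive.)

Scan j = 1,2,… for reset:
  j=1: fails
  j=2: fails
  j=3: holds
First hit at j=3, so smallest k = 3-1 = 2.

2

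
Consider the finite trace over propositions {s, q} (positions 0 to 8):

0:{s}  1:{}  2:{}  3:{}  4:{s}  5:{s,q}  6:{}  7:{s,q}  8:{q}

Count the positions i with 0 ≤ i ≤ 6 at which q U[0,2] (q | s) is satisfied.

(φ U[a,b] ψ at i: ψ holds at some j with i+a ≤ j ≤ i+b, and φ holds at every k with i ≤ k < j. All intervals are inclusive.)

Evaluate at each i in [0,6]:
  i=0: ✓ (rhs at j=0)
  i=1: ✗ (no rhs in [1,3])
  i=2: ✗ (lhs fails at k=2 before rhs at j=4)
  i=3: ✗ (lhs fails at k=3 before rhs at j=4)
  i=4: ✓ (rhs at j=4)
  i=5: ✓ (rhs at j=5)
  i=6: ✗ (lhs fails at k=6 before rhs at j=7)
Positions where it holds: {0, 4, 5} → 3.

3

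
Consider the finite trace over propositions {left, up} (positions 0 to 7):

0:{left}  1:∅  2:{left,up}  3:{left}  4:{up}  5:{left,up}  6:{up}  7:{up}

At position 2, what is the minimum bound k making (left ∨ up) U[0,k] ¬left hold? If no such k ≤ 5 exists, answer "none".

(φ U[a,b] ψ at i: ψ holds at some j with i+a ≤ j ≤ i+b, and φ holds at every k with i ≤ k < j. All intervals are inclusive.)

2

Need earliest j ≥ 2 with ¬left, and (left ∨ up) at every k in [2,j-1].
  j=2: rhs fails.
  j=3: rhs fails.
  j=4: rhs holds; lhs holds on [2,3]. k = 2.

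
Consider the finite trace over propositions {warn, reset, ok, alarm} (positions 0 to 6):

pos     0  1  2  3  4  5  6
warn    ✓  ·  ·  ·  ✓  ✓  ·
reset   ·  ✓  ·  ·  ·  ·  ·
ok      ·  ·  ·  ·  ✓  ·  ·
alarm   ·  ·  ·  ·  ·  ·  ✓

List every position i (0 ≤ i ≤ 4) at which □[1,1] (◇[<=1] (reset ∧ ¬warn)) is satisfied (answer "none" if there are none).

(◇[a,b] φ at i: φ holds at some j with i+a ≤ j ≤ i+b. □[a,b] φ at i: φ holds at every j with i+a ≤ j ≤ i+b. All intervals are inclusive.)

Evaluate at each i in [0,4]:
  i=0: ✓ (all of [1,1])
  i=1: ✗ (fails at j=2)
  i=2: ✗ (fails at j=3)
  i=3: ✗ (fails at j=4)
  i=4: ✗ (fails at j=5)

0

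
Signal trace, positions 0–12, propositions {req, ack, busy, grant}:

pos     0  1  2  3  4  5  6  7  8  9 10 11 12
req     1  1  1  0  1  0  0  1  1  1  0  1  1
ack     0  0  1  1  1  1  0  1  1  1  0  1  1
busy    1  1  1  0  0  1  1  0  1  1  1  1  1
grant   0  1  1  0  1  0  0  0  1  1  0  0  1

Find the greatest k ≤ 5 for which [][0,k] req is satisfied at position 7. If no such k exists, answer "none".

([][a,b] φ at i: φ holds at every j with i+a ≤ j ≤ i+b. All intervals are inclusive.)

2

req must hold from j=7 onward; find where it first fails.
  j=7: holds
  j=8: holds
  j=9: holds
  j=10: fails
Holds on [7,9], so largest k = 2.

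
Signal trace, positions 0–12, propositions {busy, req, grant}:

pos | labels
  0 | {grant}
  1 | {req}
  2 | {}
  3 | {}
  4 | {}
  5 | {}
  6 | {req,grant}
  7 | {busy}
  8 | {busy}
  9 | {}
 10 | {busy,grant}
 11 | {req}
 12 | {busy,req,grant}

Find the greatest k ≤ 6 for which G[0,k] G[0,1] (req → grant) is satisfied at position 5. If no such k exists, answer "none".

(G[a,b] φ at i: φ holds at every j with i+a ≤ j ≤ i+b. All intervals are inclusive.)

4

G[0,1] (req → grant) must hold from j=5 onward; find where it first fails.
  j=5: holds
  j=6: holds
  j=7: holds
  j=8: holds
  j=9: holds
  j=10: fails
Holds on [5,9], so largest k = 4.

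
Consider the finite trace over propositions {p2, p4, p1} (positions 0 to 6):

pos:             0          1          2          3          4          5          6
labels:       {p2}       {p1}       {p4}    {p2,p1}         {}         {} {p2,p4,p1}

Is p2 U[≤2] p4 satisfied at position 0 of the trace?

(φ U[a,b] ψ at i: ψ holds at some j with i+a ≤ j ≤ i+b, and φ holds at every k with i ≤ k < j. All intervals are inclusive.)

No

Need some j in [0,2] with p4, and p2 at every k in [0,j-1].
  j=0: p4 false.
  j=1: p4 false.
  j=2: p4 holds, but p2 fails at k=1 → not this j.
No j in the window works → until fails.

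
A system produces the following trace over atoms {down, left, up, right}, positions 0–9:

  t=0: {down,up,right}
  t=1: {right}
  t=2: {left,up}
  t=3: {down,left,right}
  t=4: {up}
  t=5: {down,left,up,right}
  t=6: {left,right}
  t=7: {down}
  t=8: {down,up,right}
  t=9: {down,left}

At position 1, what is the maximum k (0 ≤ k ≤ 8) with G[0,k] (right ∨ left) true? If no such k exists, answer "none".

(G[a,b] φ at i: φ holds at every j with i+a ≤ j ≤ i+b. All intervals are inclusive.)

(right ∨ left) must hold from j=1 onward; find where it first fails.
  j=1: holds
  j=2: holds
  j=3: holds
  j=4: fails
Holds on [1,3], so largest k = 2.

2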